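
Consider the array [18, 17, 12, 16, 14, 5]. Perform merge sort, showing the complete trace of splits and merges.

Merge sort trace:

Split: [18, 17, 12, 16, 14, 5] -> [18, 17, 12] and [16, 14, 5]
  Split: [18, 17, 12] -> [18] and [17, 12]
    Split: [17, 12] -> [17] and [12]
    Merge: [17] + [12] -> [12, 17]
  Merge: [18] + [12, 17] -> [12, 17, 18]
  Split: [16, 14, 5] -> [16] and [14, 5]
    Split: [14, 5] -> [14] and [5]
    Merge: [14] + [5] -> [5, 14]
  Merge: [16] + [5, 14] -> [5, 14, 16]
Merge: [12, 17, 18] + [5, 14, 16] -> [5, 12, 14, 16, 17, 18]

Final sorted array: [5, 12, 14, 16, 17, 18]

The merge sort proceeds by recursively splitting the array and merging sorted halves.
After all merges, the sorted array is [5, 12, 14, 16, 17, 18].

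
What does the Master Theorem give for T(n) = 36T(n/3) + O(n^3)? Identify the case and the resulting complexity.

Master Theorem for T(n) = 36T(n/3) + O(n^3):

a = 36, b = 3, c = 3
log_b(a) = log_3(36) = 3.2619

Case 1: c = 3 < log_3(36) = 3.2619
T(n) = O(n^(log_3 36))

For T(n) = 36T(n/3) + O(n^3): log_3(36) = 3.2619. This is Case 1 of the Master Theorem (c < log_b(a), work dominated by leaves), giving O(n^(log_3 36)).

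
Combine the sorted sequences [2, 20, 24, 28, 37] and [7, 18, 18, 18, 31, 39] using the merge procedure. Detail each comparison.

Merging process:

Compare 2 vs 7: take 2 from left. Merged: [2]
Compare 20 vs 7: take 7 from right. Merged: [2, 7]
Compare 20 vs 18: take 18 from right. Merged: [2, 7, 18]
Compare 20 vs 18: take 18 from right. Merged: [2, 7, 18, 18]
Compare 20 vs 18: take 18 from right. Merged: [2, 7, 18, 18, 18]
Compare 20 vs 31: take 20 from left. Merged: [2, 7, 18, 18, 18, 20]
Compare 24 vs 31: take 24 from left. Merged: [2, 7, 18, 18, 18, 20, 24]
Compare 28 vs 31: take 28 from left. Merged: [2, 7, 18, 18, 18, 20, 24, 28]
Compare 37 vs 31: take 31 from right. Merged: [2, 7, 18, 18, 18, 20, 24, 28, 31]
Compare 37 vs 39: take 37 from left. Merged: [2, 7, 18, 18, 18, 20, 24, 28, 31, 37]
Append remaining from right: [39]. Merged: [2, 7, 18, 18, 18, 20, 24, 28, 31, 37, 39]

Final merged array: [2, 7, 18, 18, 18, 20, 24, 28, 31, 37, 39]
Total comparisons: 10

The merged array is [2, 7, 18, 18, 18, 20, 24, 28, 31, 37, 39], requiring 10 comparisons. The merge step runs in O(n) time where n is the total number of elements.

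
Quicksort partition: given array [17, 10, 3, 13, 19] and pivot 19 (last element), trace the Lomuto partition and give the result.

Lomuto partition with pivot = 19:

Initial array: [17, 10, 3, 13, 19]

arr[0]=17 <= 19: swap with position 0, array becomes [17, 10, 3, 13, 19]
arr[1]=10 <= 19: swap with position 1, array becomes [17, 10, 3, 13, 19]
arr[2]=3 <= 19: swap with position 2, array becomes [17, 10, 3, 13, 19]
arr[3]=13 <= 19: swap with position 3, array becomes [17, 10, 3, 13, 19]

Place pivot at position 4: [17, 10, 3, 13, 19]
Pivot position: 4

After partitioning with pivot 19, the array becomes [17, 10, 3, 13, 19]. The pivot is placed at index 4. All elements to the left of the pivot are <= 19, and all elements to the right are > 19.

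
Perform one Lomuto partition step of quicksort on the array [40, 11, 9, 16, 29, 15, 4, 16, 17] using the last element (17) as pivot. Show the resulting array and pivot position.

Lomuto partition with pivot = 17:

Initial array: [40, 11, 9, 16, 29, 15, 4, 16, 17]

arr[0]=40 > 17: no swap
arr[1]=11 <= 17: swap with position 0, array becomes [11, 40, 9, 16, 29, 15, 4, 16, 17]
arr[2]=9 <= 17: swap with position 1, array becomes [11, 9, 40, 16, 29, 15, 4, 16, 17]
arr[3]=16 <= 17: swap with position 2, array becomes [11, 9, 16, 40, 29, 15, 4, 16, 17]
arr[4]=29 > 17: no swap
arr[5]=15 <= 17: swap with position 3, array becomes [11, 9, 16, 15, 29, 40, 4, 16, 17]
arr[6]=4 <= 17: swap with position 4, array becomes [11, 9, 16, 15, 4, 40, 29, 16, 17]
arr[7]=16 <= 17: swap with position 5, array becomes [11, 9, 16, 15, 4, 16, 29, 40, 17]

Place pivot at position 6: [11, 9, 16, 15, 4, 16, 17, 40, 29]
Pivot position: 6

After partitioning with pivot 17, the array becomes [11, 9, 16, 15, 4, 16, 17, 40, 29]. The pivot is placed at index 6. All elements to the left of the pivot are <= 17, and all elements to the right are > 17.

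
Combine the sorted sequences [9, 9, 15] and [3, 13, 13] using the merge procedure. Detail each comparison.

Merging process:

Compare 9 vs 3: take 3 from right. Merged: [3]
Compare 9 vs 13: take 9 from left. Merged: [3, 9]
Compare 9 vs 13: take 9 from left. Merged: [3, 9, 9]
Compare 15 vs 13: take 13 from right. Merged: [3, 9, 9, 13]
Compare 15 vs 13: take 13 from right. Merged: [3, 9, 9, 13, 13]
Append remaining from left: [15]. Merged: [3, 9, 9, 13, 13, 15]

Final merged array: [3, 9, 9, 13, 13, 15]
Total comparisons: 5

The merged array is [3, 9, 9, 13, 13, 15], requiring 5 comparisons. The merge step runs in O(n) time where n is the total number of elements.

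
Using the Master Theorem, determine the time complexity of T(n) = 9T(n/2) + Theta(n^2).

Master Theorem for T(n) = 9T(n/2) + O(n^2):

a = 9, b = 2, c = 2
log_b(a) = log_2(9) = 3.1699

Case 1: c = 2 < log_2(9) = 3.1699
T(n) = O(n^(log_2 9))

For T(n) = 9T(n/2) + O(n^2): log_2(9) = 3.1699. This is Case 1 of the Master Theorem (c < log_b(a), work dominated by leaves), giving O(n^(log_2 9)).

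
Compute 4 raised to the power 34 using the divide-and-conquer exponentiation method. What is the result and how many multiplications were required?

Computing 4^34 by squaring (build up from 4^1; each line after the first costs one multiplication):

4^1 = 4
4^2 = (4^1)^2 = 4^2 = 16
4^4 = (4^2)^2 = 16^2 = 256
4^8 = (4^4)^2 = 256^2 = 65536
4^16 = (4^8)^2 = 65536^2 = 4294967296
4^17 = 4 * 4^16 = 4 * 4294967296 = 17179869184
4^34 = (4^17)^2 = 17179869184^2 = 295147905179352825856

Result: 295147905179352825856
Multiplications needed: 6 (6 lines after 4^1)

4^34 = 295147905179352825856. Using exponentiation by squaring, this requires 6 multiplications. The key idea: if the exponent is even, square the half-power; if odd, multiply by the base once.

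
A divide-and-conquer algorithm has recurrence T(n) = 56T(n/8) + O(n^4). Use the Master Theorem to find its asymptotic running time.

Master Theorem for T(n) = 56T(n/8) + O(n^4):

a = 56, b = 8, c = 4
log_b(a) = log_8(56) = 1.9358

Case 3: c = 4 > log_8(56) = 1.9358
T(n) = O(n^4) = O(n^4)

For T(n) = 56T(n/8) + O(n^4): log_8(56) = 1.9358. This is Case 3 of the Master Theorem (c > log_b(a), work dominated by root), giving O(n^4).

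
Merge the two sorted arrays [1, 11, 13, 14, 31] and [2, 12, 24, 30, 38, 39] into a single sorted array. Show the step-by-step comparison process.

Merging process:

Compare 1 vs 2: take 1 from left. Merged: [1]
Compare 11 vs 2: take 2 from right. Merged: [1, 2]
Compare 11 vs 12: take 11 from left. Merged: [1, 2, 11]
Compare 13 vs 12: take 12 from right. Merged: [1, 2, 11, 12]
Compare 13 vs 24: take 13 from left. Merged: [1, 2, 11, 12, 13]
Compare 14 vs 24: take 14 from left. Merged: [1, 2, 11, 12, 13, 14]
Compare 31 vs 24: take 24 from right. Merged: [1, 2, 11, 12, 13, 14, 24]
Compare 31 vs 30: take 30 from right. Merged: [1, 2, 11, 12, 13, 14, 24, 30]
Compare 31 vs 38: take 31 from left. Merged: [1, 2, 11, 12, 13, 14, 24, 30, 31]
Append remaining from right: [38, 39]. Merged: [1, 2, 11, 12, 13, 14, 24, 30, 31, 38, 39]

Final merged array: [1, 2, 11, 12, 13, 14, 24, 30, 31, 38, 39]
Total comparisons: 9

The merged array is [1, 2, 11, 12, 13, 14, 24, 30, 31, 38, 39], requiring 9 comparisons. The merge step runs in O(n) time where n is the total number of elements.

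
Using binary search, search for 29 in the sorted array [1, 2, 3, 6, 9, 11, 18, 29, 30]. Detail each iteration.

Binary search for 29 in [1, 2, 3, 6, 9, 11, 18, 29, 30]:

lo=0, hi=8, mid=4, arr[mid]=9 -> 9 < 29, search right half
lo=5, hi=8, mid=6, arr[mid]=18 -> 18 < 29, search right half
lo=7, hi=8, mid=7, arr[mid]=29 -> Found target at index 7!

Binary search finds 29 at index 7 after 3 comparisons. The search repeatedly halves the search space by comparing with the middle element.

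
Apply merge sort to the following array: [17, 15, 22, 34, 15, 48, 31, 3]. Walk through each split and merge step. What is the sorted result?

Merge sort trace:

Split: [17, 15, 22, 34, 15, 48, 31, 3] -> [17, 15, 22, 34] and [15, 48, 31, 3]
  Split: [17, 15, 22, 34] -> [17, 15] and [22, 34]
    Split: [17, 15] -> [17] and [15]
    Merge: [17] + [15] -> [15, 17]
    Split: [22, 34] -> [22] and [34]
    Merge: [22] + [34] -> [22, 34]
  Merge: [15, 17] + [22, 34] -> [15, 17, 22, 34]
  Split: [15, 48, 31, 3] -> [15, 48] and [31, 3]
    Split: [15, 48] -> [15] and [48]
    Merge: [15] + [48] -> [15, 48]
    Split: [31, 3] -> [31] and [3]
    Merge: [31] + [3] -> [3, 31]
  Merge: [15, 48] + [3, 31] -> [3, 15, 31, 48]
Merge: [15, 17, 22, 34] + [3, 15, 31, 48] -> [3, 15, 15, 17, 22, 31, 34, 48]

Final sorted array: [3, 15, 15, 17, 22, 31, 34, 48]

The merge sort proceeds by recursively splitting the array and merging sorted halves.
After all merges, the sorted array is [3, 15, 15, 17, 22, 31, 34, 48].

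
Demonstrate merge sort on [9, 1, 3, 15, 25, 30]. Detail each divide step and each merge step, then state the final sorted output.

Merge sort trace:

Split: [9, 1, 3, 15, 25, 30] -> [9, 1, 3] and [15, 25, 30]
  Split: [9, 1, 3] -> [9] and [1, 3]
    Split: [1, 3] -> [1] and [3]
    Merge: [1] + [3] -> [1, 3]
  Merge: [9] + [1, 3] -> [1, 3, 9]
  Split: [15, 25, 30] -> [15] and [25, 30]
    Split: [25, 30] -> [25] and [30]
    Merge: [25] + [30] -> [25, 30]
  Merge: [15] + [25, 30] -> [15, 25, 30]
Merge: [1, 3, 9] + [15, 25, 30] -> [1, 3, 9, 15, 25, 30]

Final sorted array: [1, 3, 9, 15, 25, 30]

The merge sort proceeds by recursively splitting the array and merging sorted halves.
After all merges, the sorted array is [1, 3, 9, 15, 25, 30].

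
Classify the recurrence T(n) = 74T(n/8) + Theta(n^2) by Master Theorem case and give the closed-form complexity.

Master Theorem for T(n) = 74T(n/8) + O(n^2):

a = 74, b = 8, c = 2
log_b(a) = log_8(74) = 2.0698

Case 1: c = 2 < log_8(74) = 2.0698
T(n) = O(n^(log_8 74))

For T(n) = 74T(n/8) + O(n^2): log_8(74) = 2.0698. This is Case 1 of the Master Theorem (c < log_b(a), work dominated by leaves), giving O(n^(log_8 74)).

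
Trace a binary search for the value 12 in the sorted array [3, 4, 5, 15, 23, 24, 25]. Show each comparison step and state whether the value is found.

Binary search for 12 in [3, 4, 5, 15, 23, 24, 25]:

lo=0, hi=6, mid=3, arr[mid]=15 -> 15 > 12, search left half
lo=0, hi=2, mid=1, arr[mid]=4 -> 4 < 12, search right half
lo=2, hi=2, mid=2, arr[mid]=5 -> 5 < 12, search right half
lo=3 > hi=2, target 12 not found

Binary search determines that 12 is not in the array after 3 comparisons. The search space was exhausted without finding the target.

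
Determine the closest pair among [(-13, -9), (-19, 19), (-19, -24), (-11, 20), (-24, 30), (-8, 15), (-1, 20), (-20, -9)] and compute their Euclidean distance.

Computing all pairwise distances among 8 points:

d((-13, -9), (-19, 19)) = 28.6356
d((-13, -9), (-19, -24)) = 16.1555
d((-13, -9), (-11, 20)) = 29.0689
d((-13, -9), (-24, 30)) = 40.5216
d((-13, -9), (-8, 15)) = 24.5153
d((-13, -9), (-1, 20)) = 31.3847
d((-13, -9), (-20, -9)) = 7.0
d((-19, 19), (-19, -24)) = 43.0
d((-19, 19), (-11, 20)) = 8.0623
d((-19, 19), (-24, 30)) = 12.083
d((-19, 19), (-8, 15)) = 11.7047
d((-19, 19), (-1, 20)) = 18.0278
d((-19, 19), (-20, -9)) = 28.0179
d((-19, -24), (-11, 20)) = 44.7214
d((-19, -24), (-24, 30)) = 54.231
d((-19, -24), (-8, 15)) = 40.5216
d((-19, -24), (-1, 20)) = 47.5395
d((-19, -24), (-20, -9)) = 15.0333
d((-11, 20), (-24, 30)) = 16.4012
d((-11, 20), (-8, 15)) = 5.831 <-- minimum
d((-11, 20), (-1, 20)) = 10.0
d((-11, 20), (-20, -9)) = 30.3645
d((-24, 30), (-8, 15)) = 21.9317
d((-24, 30), (-1, 20)) = 25.0799
d((-24, 30), (-20, -9)) = 39.2046
d((-8, 15), (-1, 20)) = 8.6023
d((-8, 15), (-20, -9)) = 26.8328
d((-1, 20), (-20, -9)) = 34.6699

Closest pair: (-11, 20) and (-8, 15) with distance 5.831

The closest pair is (-11, 20) and (-8, 15) with Euclidean distance 5.831. For 8 points, brute-force pairwise comparison is shown above. For large n, the divide-and-conquer algorithm (sort by x, recurse on halves, check the dividing strip) achieves O(n log n).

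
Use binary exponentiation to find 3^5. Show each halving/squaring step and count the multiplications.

Computing 3^5 by squaring (build up from 3^1; each line after the first costs one multiplication):

3^1 = 3
3^2 = (3^1)^2 = 3^2 = 9
3^4 = (3^2)^2 = 9^2 = 81
3^5 = 3 * 3^4 = 3 * 81 = 243

Result: 243
Multiplications needed: 3 (3 lines after 3^1)

3^5 = 243. Using exponentiation by squaring, this requires 3 multiplications. The key idea: if the exponent is even, square the half-power; if odd, multiply by the base once.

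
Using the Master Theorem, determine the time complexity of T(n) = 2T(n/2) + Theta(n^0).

Master Theorem for T(n) = 2T(n/2) + O(n^0):

a = 2, b = 2, c = 0
log_b(a) = log_2(2) = 1.0000

Case 1: c = 0 < log_2(2) = 1.0000
T(n) = O(n^(log_2 2)) = O(n)

For T(n) = 2T(n/2) + O(n^0): log_2(2) = 1.0000. This is Case 1 of the Master Theorem (c < log_b(a), work dominated by leaves), giving O(n).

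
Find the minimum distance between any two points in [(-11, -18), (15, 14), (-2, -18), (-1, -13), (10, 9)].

Computing all pairwise distances among 5 points:

d((-11, -18), (15, 14)) = 41.2311
d((-11, -18), (-2, -18)) = 9.0
d((-11, -18), (-1, -13)) = 11.1803
d((-11, -18), (10, 9)) = 34.2053
d((15, 14), (-2, -18)) = 36.2353
d((15, 14), (-1, -13)) = 31.3847
d((15, 14), (10, 9)) = 7.0711
d((-2, -18), (-1, -13)) = 5.099 <-- minimum
d((-2, -18), (10, 9)) = 29.5466
d((-1, -13), (10, 9)) = 24.5967

Closest pair: (-2, -18) and (-1, -13) with distance 5.099

The closest pair is (-2, -18) and (-1, -13) with Euclidean distance 5.099. For 5 points, brute-force pairwise comparison is shown above. For large n, the divide-and-conquer algorithm (sort by x, recurse on halves, check the dividing strip) achieves O(n log n).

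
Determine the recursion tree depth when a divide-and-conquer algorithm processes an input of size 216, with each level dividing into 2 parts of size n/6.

For divide and conquer with division factor 6:

Problem sizes at each level:
Level 0: 216
Level 1: 36
Level 2: 6
Level 3: 1

The root is level 0 and the size-1 base case is level 3 (the tree spans levels 0 through 3, i.e. 4 levels counting the root), so the depth is the number of divisions: log_6(216) = 3

The recursion tree depth is log_6(216) = 3. At each level, the problem size is divided by 6, so it takes 3 divisions to reduce to a base case of size 1. The algorithm makes 2 recursive calls at each level.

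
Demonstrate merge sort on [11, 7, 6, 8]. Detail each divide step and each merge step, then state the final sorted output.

Merge sort trace:

Split: [11, 7, 6, 8] -> [11, 7] and [6, 8]
  Split: [11, 7] -> [11] and [7]
  Merge: [11] + [7] -> [7, 11]
  Split: [6, 8] -> [6] and [8]
  Merge: [6] + [8] -> [6, 8]
Merge: [7, 11] + [6, 8] -> [6, 7, 8, 11]

Final sorted array: [6, 7, 8, 11]

The merge sort proceeds by recursively splitting the array and merging sorted halves.
After all merges, the sorted array is [6, 7, 8, 11].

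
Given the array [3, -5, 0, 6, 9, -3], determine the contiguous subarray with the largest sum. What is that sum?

Using Kadane's algorithm on [3, -5, 0, 6, 9, -3]:

Scanning through the array:
Position 1 (value -5): max_ending_here = -2, max_so_far = 3
Position 2 (value 0): max_ending_here = 0, max_so_far = 3
Position 3 (value 6): max_ending_here = 6, max_so_far = 6
Position 4 (value 9): max_ending_here = 15, max_so_far = 15
Position 5 (value -3): max_ending_here = 12, max_so_far = 15

Maximum subarray: [0, 6, 9]
Maximum sum: 15

The maximum subarray is [0, 6, 9] with sum 15. This subarray runs from index 2 to index 4.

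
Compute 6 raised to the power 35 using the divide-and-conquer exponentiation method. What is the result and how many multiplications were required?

Computing 6^35 by squaring (build up from 6^1; each line after the first costs one multiplication):

6^1 = 6
6^2 = (6^1)^2 = 6^2 = 36
6^4 = (6^2)^2 = 36^2 = 1296
6^8 = (6^4)^2 = 1296^2 = 1679616
6^16 = (6^8)^2 = 1679616^2 = 2821109907456
6^17 = 6 * 6^16 = 6 * 2821109907456 = 16926659444736
6^34 = (6^17)^2 = 16926659444736^2 = 286511799958070431838109696
6^35 = 6 * 6^34 = 6 * 286511799958070431838109696 = 1719070799748422591028658176

Result: 1719070799748422591028658176
Multiplications needed: 7 (7 lines after 6^1)

6^35 = 1719070799748422591028658176. Using exponentiation by squaring, this requires 7 multiplications. The key idea: if the exponent is even, square the half-power; if odd, multiply by the base once.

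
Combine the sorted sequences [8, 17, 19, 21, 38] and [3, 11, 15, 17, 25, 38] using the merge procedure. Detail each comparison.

Merging process:

Compare 8 vs 3: take 3 from right. Merged: [3]
Compare 8 vs 11: take 8 from left. Merged: [3, 8]
Compare 17 vs 11: take 11 from right. Merged: [3, 8, 11]
Compare 17 vs 15: take 15 from right. Merged: [3, 8, 11, 15]
Compare 17 vs 17: take 17 from left. Merged: [3, 8, 11, 15, 17]
Compare 19 vs 17: take 17 from right. Merged: [3, 8, 11, 15, 17, 17]
Compare 19 vs 25: take 19 from left. Merged: [3, 8, 11, 15, 17, 17, 19]
Compare 21 vs 25: take 21 from left. Merged: [3, 8, 11, 15, 17, 17, 19, 21]
Compare 38 vs 25: take 25 from right. Merged: [3, 8, 11, 15, 17, 17, 19, 21, 25]
Compare 38 vs 38: take 38 from left. Merged: [3, 8, 11, 15, 17, 17, 19, 21, 25, 38]
Append remaining from right: [38]. Merged: [3, 8, 11, 15, 17, 17, 19, 21, 25, 38, 38]

Final merged array: [3, 8, 11, 15, 17, 17, 19, 21, 25, 38, 38]
Total comparisons: 10

The merged array is [3, 8, 11, 15, 17, 17, 19, 21, 25, 38, 38], requiring 10 comparisons. The merge step runs in O(n) time where n is the total number of elements.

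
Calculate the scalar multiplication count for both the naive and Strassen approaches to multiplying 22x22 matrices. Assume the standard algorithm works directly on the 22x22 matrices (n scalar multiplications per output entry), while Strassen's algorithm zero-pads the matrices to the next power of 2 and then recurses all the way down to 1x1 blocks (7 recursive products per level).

Matrix multiplication for 22x22 matrices:

Strassen's algorithm requires power-of-2 dimensions. Pad 22x22 to 32x32 (next power of 2).

Standard algorithm: 22^3 = 10648 multiplications
Strassen's algorithm: 7^(log2(32)) = 7^5 = 16807 multiplications
Difference: 10648 - 16807 = -6159 (Strassen uses MORE here due to padding overhead — for small or just-over-power-of-2 n, padding can outweigh the per-level savings)

Standard: 10648 multiplications (22^3). Strassen: 16807 multiplications (7^5, after padding to 32x32). Strassen reduces 8 recursive multiplications to 7 at each level.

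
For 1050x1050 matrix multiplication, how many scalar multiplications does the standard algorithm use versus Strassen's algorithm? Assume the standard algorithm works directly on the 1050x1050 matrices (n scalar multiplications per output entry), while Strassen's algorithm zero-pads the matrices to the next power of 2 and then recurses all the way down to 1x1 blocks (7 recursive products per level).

Matrix multiplication for 1050x1050 matrices:

Strassen's algorithm requires power-of-2 dimensions. Pad 1050x1050 to 2048x2048 (next power of 2).

Standard algorithm: 1050^3 = 1157625000 multiplications
Strassen's algorithm: 7^(log2(2048)) = 7^11 = 1977326743 multiplications
Difference: 1157625000 - 1977326743 = -819701743 (Strassen uses MORE here due to padding overhead — for small or just-over-power-of-2 n, padding can outweigh the per-level savings)

Standard: 1157625000 multiplications (1050^3). Strassen: 1977326743 multiplications (7^11, after padding to 2048x2048). Strassen reduces 8 recursive multiplications to 7 at each level.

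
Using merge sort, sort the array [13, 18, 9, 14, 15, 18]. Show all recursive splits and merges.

Merge sort trace:

Split: [13, 18, 9, 14, 15, 18] -> [13, 18, 9] and [14, 15, 18]
  Split: [13, 18, 9] -> [13] and [18, 9]
    Split: [18, 9] -> [18] and [9]
    Merge: [18] + [9] -> [9, 18]
  Merge: [13] + [9, 18] -> [9, 13, 18]
  Split: [14, 15, 18] -> [14] and [15, 18]
    Split: [15, 18] -> [15] and [18]
    Merge: [15] + [18] -> [15, 18]
  Merge: [14] + [15, 18] -> [14, 15, 18]
Merge: [9, 13, 18] + [14, 15, 18] -> [9, 13, 14, 15, 18, 18]

Final sorted array: [9, 13, 14, 15, 18, 18]

The merge sort proceeds by recursively splitting the array and merging sorted halves.
After all merges, the sorted array is [9, 13, 14, 15, 18, 18].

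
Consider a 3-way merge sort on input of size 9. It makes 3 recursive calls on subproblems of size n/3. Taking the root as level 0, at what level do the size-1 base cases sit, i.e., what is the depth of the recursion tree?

For divide and conquer with division factor 3:

Problem sizes at each level:
Level 0: 9
Level 1: 3
Level 2: 1

The root is level 0 and the size-1 base case is level 2 (the tree spans levels 0 through 2, i.e. 3 levels counting the root), so the depth is the number of divisions: log_3(9) = 2

The recursion tree depth is log_3(9) = 2. At each level, the problem size is divided by 3, so it takes 2 divisions to reduce to a base case of size 1. The algorithm makes 3 recursive calls at each level.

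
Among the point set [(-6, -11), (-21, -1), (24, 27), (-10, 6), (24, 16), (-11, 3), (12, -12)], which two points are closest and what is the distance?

Computing all pairwise distances among 7 points:

d((-6, -11), (-21, -1)) = 18.0278
d((-6, -11), (24, 27)) = 48.4149
d((-6, -11), (-10, 6)) = 17.4642
d((-6, -11), (24, 16)) = 40.3609
d((-6, -11), (-11, 3)) = 14.8661
d((-6, -11), (12, -12)) = 18.0278
d((-21, -1), (24, 27)) = 53.0
d((-21, -1), (-10, 6)) = 13.0384
d((-21, -1), (24, 16)) = 48.1041
d((-21, -1), (-11, 3)) = 10.7703
d((-21, -1), (12, -12)) = 34.7851
d((24, 27), (-10, 6)) = 39.9625
d((24, 27), (24, 16)) = 11.0
d((24, 27), (-11, 3)) = 42.4382
d((24, 27), (12, -12)) = 40.8044
d((-10, 6), (24, 16)) = 35.4401
d((-10, 6), (-11, 3)) = 3.1623 <-- minimum
d((-10, 6), (12, -12)) = 28.4253
d((24, 16), (-11, 3)) = 37.3363
d((24, 16), (12, -12)) = 30.4631
d((-11, 3), (12, -12)) = 27.4591

Closest pair: (-10, 6) and (-11, 3) with distance 3.1623

The closest pair is (-10, 6) and (-11, 3) with Euclidean distance 3.1623. For 7 points, brute-force pairwise comparison is shown above. For large n, the divide-and-conquer algorithm (sort by x, recurse on halves, check the dividing strip) achieves O(n log n).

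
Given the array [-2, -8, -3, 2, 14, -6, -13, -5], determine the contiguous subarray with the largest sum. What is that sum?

Using Kadane's algorithm on [-2, -8, -3, 2, 14, -6, -13, -5]:

Scanning through the array:
Position 1 (value -8): max_ending_here = -8, max_so_far = -2
Position 2 (value -3): max_ending_here = -3, max_so_far = -2
Position 3 (value 2): max_ending_here = 2, max_so_far = 2
Position 4 (value 14): max_ending_here = 16, max_so_far = 16
Position 5 (value -6): max_ending_here = 10, max_so_far = 16
Position 6 (value -13): max_ending_here = -3, max_so_far = 16
Position 7 (value -5): max_ending_here = -5, max_so_far = 16

Maximum subarray: [2, 14]
Maximum sum: 16

The maximum subarray is [2, 14] with sum 16. This subarray runs from index 3 to index 4.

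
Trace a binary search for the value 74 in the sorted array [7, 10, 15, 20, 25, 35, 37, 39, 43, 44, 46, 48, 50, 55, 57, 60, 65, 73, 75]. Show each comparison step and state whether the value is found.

Binary search for 74 in [7, 10, 15, 20, 25, 35, 37, 39, 43, 44, 46, 48, 50, 55, 57, 60, 65, 73, 75]:

lo=0, hi=18, mid=9, arr[mid]=44 -> 44 < 74, search right half
lo=10, hi=18, mid=14, arr[mid]=57 -> 57 < 74, search right half
lo=15, hi=18, mid=16, arr[mid]=65 -> 65 < 74, search right half
lo=17, hi=18, mid=17, arr[mid]=73 -> 73 < 74, search right half
lo=18, hi=18, mid=18, arr[mid]=75 -> 75 > 74, search left half
lo=18 > hi=17, target 74 not found

Binary search determines that 74 is not in the array after 5 comparisons. The search space was exhausted without finding the target.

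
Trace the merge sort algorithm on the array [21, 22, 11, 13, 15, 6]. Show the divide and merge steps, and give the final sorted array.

Merge sort trace:

Split: [21, 22, 11, 13, 15, 6] -> [21, 22, 11] and [13, 15, 6]
  Split: [21, 22, 11] -> [21] and [22, 11]
    Split: [22, 11] -> [22] and [11]
    Merge: [22] + [11] -> [11, 22]
  Merge: [21] + [11, 22] -> [11, 21, 22]
  Split: [13, 15, 6] -> [13] and [15, 6]
    Split: [15, 6] -> [15] and [6]
    Merge: [15] + [6] -> [6, 15]
  Merge: [13] + [6, 15] -> [6, 13, 15]
Merge: [11, 21, 22] + [6, 13, 15] -> [6, 11, 13, 15, 21, 22]

Final sorted array: [6, 11, 13, 15, 21, 22]

The merge sort proceeds by recursively splitting the array and merging sorted halves.
After all merges, the sorted array is [6, 11, 13, 15, 21, 22].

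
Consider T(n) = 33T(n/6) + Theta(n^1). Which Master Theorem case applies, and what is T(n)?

Master Theorem for T(n) = 33T(n/6) + O(n^1):

a = 33, b = 6, c = 1
log_b(a) = log_6(33) = 1.9514

Case 1: c = 1 < log_6(33) = 1.9514
T(n) = O(n^(log_6 33))

For T(n) = 33T(n/6) + O(n^1): log_6(33) = 1.9514. This is Case 1 of the Master Theorem (c < log_b(a), work dominated by leaves), giving O(n^(log_6 33)).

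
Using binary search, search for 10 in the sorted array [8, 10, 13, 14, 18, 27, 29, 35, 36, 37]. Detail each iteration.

Binary search for 10 in [8, 10, 13, 14, 18, 27, 29, 35, 36, 37]:

lo=0, hi=9, mid=4, arr[mid]=18 -> 18 > 10, search left half
lo=0, hi=3, mid=1, arr[mid]=10 -> Found target at index 1!

Binary search finds 10 at index 1 after 2 comparisons. The search repeatedly halves the search space by comparing with the middle element.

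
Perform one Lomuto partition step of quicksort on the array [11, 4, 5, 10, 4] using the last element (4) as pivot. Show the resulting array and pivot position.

Lomuto partition with pivot = 4:

Initial array: [11, 4, 5, 10, 4]

arr[0]=11 > 4: no swap
arr[1]=4 <= 4: swap with position 0, array becomes [4, 11, 5, 10, 4]
arr[2]=5 > 4: no swap
arr[3]=10 > 4: no swap

Place pivot at position 1: [4, 4, 5, 10, 11]
Pivot position: 1

After partitioning with pivot 4, the array becomes [4, 4, 5, 10, 11]. The pivot is placed at index 1. All elements to the left of the pivot are <= 4, and all elements to the right are > 4.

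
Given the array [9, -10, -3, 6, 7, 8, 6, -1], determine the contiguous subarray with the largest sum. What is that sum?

Using Kadane's algorithm on [9, -10, -3, 6, 7, 8, 6, -1]:

Scanning through the array:
Position 1 (value -10): max_ending_here = -1, max_so_far = 9
Position 2 (value -3): max_ending_here = -3, max_so_far = 9
Position 3 (value 6): max_ending_here = 6, max_so_far = 9
Position 4 (value 7): max_ending_here = 13, max_so_far = 13
Position 5 (value 8): max_ending_here = 21, max_so_far = 21
Position 6 (value 6): max_ending_here = 27, max_so_far = 27
Position 7 (value -1): max_ending_here = 26, max_so_far = 27

Maximum subarray: [6, 7, 8, 6]
Maximum sum: 27

The maximum subarray is [6, 7, 8, 6] with sum 27. This subarray runs from index 3 to index 6.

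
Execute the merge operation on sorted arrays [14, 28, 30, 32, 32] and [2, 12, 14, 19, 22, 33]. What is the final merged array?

Merging process:

Compare 14 vs 2: take 2 from right. Merged: [2]
Compare 14 vs 12: take 12 from right. Merged: [2, 12]
Compare 14 vs 14: take 14 from left. Merged: [2, 12, 14]
Compare 28 vs 14: take 14 from right. Merged: [2, 12, 14, 14]
Compare 28 vs 19: take 19 from right. Merged: [2, 12, 14, 14, 19]
Compare 28 vs 22: take 22 from right. Merged: [2, 12, 14, 14, 19, 22]
Compare 28 vs 33: take 28 from left. Merged: [2, 12, 14, 14, 19, 22, 28]
Compare 30 vs 33: take 30 from left. Merged: [2, 12, 14, 14, 19, 22, 28, 30]
Compare 32 vs 33: take 32 from left. Merged: [2, 12, 14, 14, 19, 22, 28, 30, 32]
Compare 32 vs 33: take 32 from left. Merged: [2, 12, 14, 14, 19, 22, 28, 30, 32, 32]
Append remaining from right: [33]. Merged: [2, 12, 14, 14, 19, 22, 28, 30, 32, 32, 33]

Final merged array: [2, 12, 14, 14, 19, 22, 28, 30, 32, 32, 33]
Total comparisons: 10

The merged array is [2, 12, 14, 14, 19, 22, 28, 30, 32, 32, 33], requiring 10 comparisons. The merge step runs in O(n) time where n is the total number of elements.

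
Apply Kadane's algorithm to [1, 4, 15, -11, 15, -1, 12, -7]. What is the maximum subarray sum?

Using Kadane's algorithm on [1, 4, 15, -11, 15, -1, 12, -7]:

Scanning through the array:
Position 1 (value 4): max_ending_here = 5, max_so_far = 5
Position 2 (value 15): max_ending_here = 20, max_so_far = 20
Position 3 (value -11): max_ending_here = 9, max_so_far = 20
Position 4 (value 15): max_ending_here = 24, max_so_far = 24
Position 5 (value -1): max_ending_here = 23, max_so_far = 24
Position 6 (value 12): max_ending_here = 35, max_so_far = 35
Position 7 (value -7): max_ending_here = 28, max_so_far = 35

Maximum subarray: [1, 4, 15, -11, 15, -1, 12]
Maximum sum: 35

The maximum subarray is [1, 4, 15, -11, 15, -1, 12] with sum 35. This subarray runs from index 0 to index 6.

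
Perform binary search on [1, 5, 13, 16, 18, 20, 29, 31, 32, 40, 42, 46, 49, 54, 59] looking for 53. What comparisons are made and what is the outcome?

Binary search for 53 in [1, 5, 13, 16, 18, 20, 29, 31, 32, 40, 42, 46, 49, 54, 59]:

lo=0, hi=14, mid=7, arr[mid]=31 -> 31 < 53, search right half
lo=8, hi=14, mid=11, arr[mid]=46 -> 46 < 53, search right half
lo=12, hi=14, mid=13, arr[mid]=54 -> 54 > 53, search left half
lo=12, hi=12, mid=12, arr[mid]=49 -> 49 < 53, search right half
lo=13 > hi=12, target 53 not found

Binary search determines that 53 is not in the array after 4 comparisons. The search space was exhausted without finding the target.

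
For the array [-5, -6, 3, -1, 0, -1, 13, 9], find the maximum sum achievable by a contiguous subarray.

Using Kadane's algorithm on [-5, -6, 3, -1, 0, -1, 13, 9]:

Scanning through the array:
Position 1 (value -6): max_ending_here = -6, max_so_far = -5
Position 2 (value 3): max_ending_here = 3, max_so_far = 3
Position 3 (value -1): max_ending_here = 2, max_so_far = 3
Position 4 (value 0): max_ending_here = 2, max_so_far = 3
Position 5 (value -1): max_ending_here = 1, max_so_far = 3
Position 6 (value 13): max_ending_here = 14, max_so_far = 14
Position 7 (value 9): max_ending_here = 23, max_so_far = 23

Maximum subarray: [3, -1, 0, -1, 13, 9]
Maximum sum: 23

The maximum subarray is [3, -1, 0, -1, 13, 9] with sum 23. This subarray runs from index 2 to index 7.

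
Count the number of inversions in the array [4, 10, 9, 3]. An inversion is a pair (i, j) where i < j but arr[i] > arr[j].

Finding inversions in [4, 10, 9, 3]:

(0, 3): arr[0]=4 > arr[3]=3
(1, 2): arr[1]=10 > arr[2]=9
(1, 3): arr[1]=10 > arr[3]=3
(2, 3): arr[2]=9 > arr[3]=3

Total inversions: 4

The array has 4 inversion(s): (0,3), (1,2), (1,3), (2,3). Each pair (i,j) satisfies i < j and arr[i] > arr[j].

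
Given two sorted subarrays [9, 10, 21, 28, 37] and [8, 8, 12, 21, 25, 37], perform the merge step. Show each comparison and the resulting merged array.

Merging process:

Compare 9 vs 8: take 8 from right. Merged: [8]
Compare 9 vs 8: take 8 from right. Merged: [8, 8]
Compare 9 vs 12: take 9 from left. Merged: [8, 8, 9]
Compare 10 vs 12: take 10 from left. Merged: [8, 8, 9, 10]
Compare 21 vs 12: take 12 from right. Merged: [8, 8, 9, 10, 12]
Compare 21 vs 21: take 21 from left. Merged: [8, 8, 9, 10, 12, 21]
Compare 28 vs 21: take 21 from right. Merged: [8, 8, 9, 10, 12, 21, 21]
Compare 28 vs 25: take 25 from right. Merged: [8, 8, 9, 10, 12, 21, 21, 25]
Compare 28 vs 37: take 28 from left. Merged: [8, 8, 9, 10, 12, 21, 21, 25, 28]
Compare 37 vs 37: take 37 from left. Merged: [8, 8, 9, 10, 12, 21, 21, 25, 28, 37]
Append remaining from right: [37]. Merged: [8, 8, 9, 10, 12, 21, 21, 25, 28, 37, 37]

Final merged array: [8, 8, 9, 10, 12, 21, 21, 25, 28, 37, 37]
Total comparisons: 10

The merged array is [8, 8, 9, 10, 12, 21, 21, 25, 28, 37, 37], requiring 10 comparisons. The merge step runs in O(n) time where n is the total number of elements.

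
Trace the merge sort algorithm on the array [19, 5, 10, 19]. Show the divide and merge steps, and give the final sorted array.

Merge sort trace:

Split: [19, 5, 10, 19] -> [19, 5] and [10, 19]
  Split: [19, 5] -> [19] and [5]
  Merge: [19] + [5] -> [5, 19]
  Split: [10, 19] -> [10] and [19]
  Merge: [10] + [19] -> [10, 19]
Merge: [5, 19] + [10, 19] -> [5, 10, 19, 19]

Final sorted array: [5, 10, 19, 19]

The merge sort proceeds by recursively splitting the array and merging sorted halves.
After all merges, the sorted array is [5, 10, 19, 19].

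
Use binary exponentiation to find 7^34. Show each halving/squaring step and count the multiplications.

Computing 7^34 by squaring (build up from 7^1; each line after the first costs one multiplication):

7^1 = 7
7^2 = (7^1)^2 = 7^2 = 49
7^4 = (7^2)^2 = 49^2 = 2401
7^8 = (7^4)^2 = 2401^2 = 5764801
7^16 = (7^8)^2 = 5764801^2 = 33232930569601
7^17 = 7 * 7^16 = 7 * 33232930569601 = 232630513987207
7^34 = (7^17)^2 = 232630513987207^2 = 54116956037952111668959660849

Result: 54116956037952111668959660849
Multiplications needed: 6 (6 lines after 7^1)

7^34 = 54116956037952111668959660849. Using exponentiation by squaring, this requires 6 multiplications. The key idea: if the exponent is even, square the half-power; if odd, multiply by the base once.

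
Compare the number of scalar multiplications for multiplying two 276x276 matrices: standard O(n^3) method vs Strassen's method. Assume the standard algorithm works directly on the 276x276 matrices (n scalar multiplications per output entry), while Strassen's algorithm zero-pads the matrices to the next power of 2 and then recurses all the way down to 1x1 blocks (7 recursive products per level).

Matrix multiplication for 276x276 matrices:

Strassen's algorithm requires power-of-2 dimensions. Pad 276x276 to 512x512 (next power of 2).

Standard algorithm: 276^3 = 21024576 multiplications
Strassen's algorithm: 7^(log2(512)) = 7^9 = 40353607 multiplications
Difference: 21024576 - 40353607 = -19329031 (Strassen uses MORE here due to padding overhead — for small or just-over-power-of-2 n, padding can outweigh the per-level savings)

Standard: 21024576 multiplications (276^3). Strassen: 40353607 multiplications (7^9, after padding to 512x512). Strassen reduces 8 recursive multiplications to 7 at each level.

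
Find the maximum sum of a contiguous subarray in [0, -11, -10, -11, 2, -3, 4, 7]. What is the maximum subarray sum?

Using Kadane's algorithm on [0, -11, -10, -11, 2, -3, 4, 7]:

Scanning through the array:
Position 1 (value -11): max_ending_here = -11, max_so_far = 0
Position 2 (value -10): max_ending_here = -10, max_so_far = 0
Position 3 (value -11): max_ending_here = -11, max_so_far = 0
Position 4 (value 2): max_ending_here = 2, max_so_far = 2
Position 5 (value -3): max_ending_here = -1, max_so_far = 2
Position 6 (value 4): max_ending_here = 4, max_so_far = 4
Position 7 (value 7): max_ending_here = 11, max_so_far = 11

Maximum subarray: [4, 7]
Maximum sum: 11

The maximum subarray is [4, 7] with sum 11. This subarray runs from index 6 to index 7.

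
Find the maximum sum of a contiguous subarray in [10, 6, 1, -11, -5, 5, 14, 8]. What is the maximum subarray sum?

Using Kadane's algorithm on [10, 6, 1, -11, -5, 5, 14, 8]:

Scanning through the array:
Position 1 (value 6): max_ending_here = 16, max_so_far = 16
Position 2 (value 1): max_ending_here = 17, max_so_far = 17
Position 3 (value -11): max_ending_here = 6, max_so_far = 17
Position 4 (value -5): max_ending_here = 1, max_so_far = 17
Position 5 (value 5): max_ending_here = 6, max_so_far = 17
Position 6 (value 14): max_ending_here = 20, max_so_far = 20
Position 7 (value 8): max_ending_here = 28, max_so_far = 28

Maximum subarray: [10, 6, 1, -11, -5, 5, 14, 8]
Maximum sum: 28

The maximum subarray is [10, 6, 1, -11, -5, 5, 14, 8] with sum 28. This subarray runs from index 0 to index 7.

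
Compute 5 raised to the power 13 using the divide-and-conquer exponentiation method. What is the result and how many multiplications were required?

Computing 5^13 by squaring (build up from 5^1; each line after the first costs one multiplication):

5^1 = 5
5^2 = (5^1)^2 = 5^2 = 25
5^3 = 5 * 5^2 = 5 * 25 = 125
5^6 = (5^3)^2 = 125^2 = 15625
5^12 = (5^6)^2 = 15625^2 = 244140625
5^13 = 5 * 5^12 = 5 * 244140625 = 1220703125

Result: 1220703125
Multiplications needed: 5 (5 lines after 5^1)

5^13 = 1220703125. Using exponentiation by squaring, this requires 5 multiplications. The key idea: if the exponent is even, square the half-power; if odd, multiply by the base once.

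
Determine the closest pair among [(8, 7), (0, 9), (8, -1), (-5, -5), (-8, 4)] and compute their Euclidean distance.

Computing all pairwise distances among 5 points:

d((8, 7), (0, 9)) = 8.2462
d((8, 7), (8, -1)) = 8.0 <-- minimum
d((8, 7), (-5, -5)) = 17.6918
d((8, 7), (-8, 4)) = 16.2788
d((0, 9), (8, -1)) = 12.8062
d((0, 9), (-5, -5)) = 14.8661
d((0, 9), (-8, 4)) = 9.434
d((8, -1), (-5, -5)) = 13.6015
d((8, -1), (-8, 4)) = 16.7631
d((-5, -5), (-8, 4)) = 9.4868

Closest pair: (8, 7) and (8, -1) with distance 8.0

The closest pair is (8, 7) and (8, -1) with Euclidean distance 8.0. For 5 points, brute-force pairwise comparison is shown above. For large n, the divide-and-conquer algorithm (sort by x, recurse on halves, check the dividing strip) achieves O(n log n).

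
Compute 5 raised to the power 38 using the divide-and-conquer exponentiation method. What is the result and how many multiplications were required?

Computing 5^38 by squaring (build up from 5^1; each line after the first costs one multiplication):

5^1 = 5
5^2 = (5^1)^2 = 5^2 = 25
5^4 = (5^2)^2 = 25^2 = 625
5^8 = (5^4)^2 = 625^2 = 390625
5^9 = 5 * 5^8 = 5 * 390625 = 1953125
5^18 = (5^9)^2 = 1953125^2 = 3814697265625
5^19 = 5 * 5^18 = 5 * 3814697265625 = 19073486328125
5^38 = (5^19)^2 = 19073486328125^2 = 363797880709171295166015625

Result: 363797880709171295166015625
Multiplications needed: 7 (7 lines after 5^1)

5^38 = 363797880709171295166015625. Using exponentiation by squaring, this requires 7 multiplications. The key idea: if the exponent is even, square the half-power; if odd, multiply by the base once.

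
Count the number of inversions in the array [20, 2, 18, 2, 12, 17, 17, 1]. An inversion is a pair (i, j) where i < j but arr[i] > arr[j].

Finding inversions in [20, 2, 18, 2, 12, 17, 17, 1]:

(0, 1): arr[0]=20 > arr[1]=2
(0, 2): arr[0]=20 > arr[2]=18
(0, 3): arr[0]=20 > arr[3]=2
(0, 4): arr[0]=20 > arr[4]=12
(0, 5): arr[0]=20 > arr[5]=17
(0, 6): arr[0]=20 > arr[6]=17
(0, 7): arr[0]=20 > arr[7]=1
(1, 7): arr[1]=2 > arr[7]=1
(2, 3): arr[2]=18 > arr[3]=2
(2, 4): arr[2]=18 > arr[4]=12
(2, 5): arr[2]=18 > arr[5]=17
(2, 6): arr[2]=18 > arr[6]=17
(2, 7): arr[2]=18 > arr[7]=1
(3, 7): arr[3]=2 > arr[7]=1
(4, 7): arr[4]=12 > arr[7]=1
(5, 7): arr[5]=17 > arr[7]=1
(6, 7): arr[6]=17 > arr[7]=1

Total inversions: 17

The array has 17 inversion(s): (0,1), (0,2), (0,3), (0,4), (0,5), (0,6), (0,7), (1,7), (2,3), (2,4), (2,5), (2,6), (2,7), (3,7), (4,7), (5,7), (6,7). Each pair (i,j) satisfies i < j and arr[i] > arr[j].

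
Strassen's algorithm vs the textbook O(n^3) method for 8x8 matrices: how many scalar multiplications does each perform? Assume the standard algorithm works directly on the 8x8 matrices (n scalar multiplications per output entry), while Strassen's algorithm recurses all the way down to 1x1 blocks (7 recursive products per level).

Matrix multiplication for 8x8 matrices:

Standard algorithm: 8^3 = 512 multiplications
Strassen's algorithm: 7^(log2(8)) = 7^3 = 343 multiplications
Savings: 512 - 343 = 169 multiplications

Standard: 512 multiplications (8^3). Strassen: 343 multiplications (7^3). Strassen reduces 8 recursive multiplications to 7 at each level.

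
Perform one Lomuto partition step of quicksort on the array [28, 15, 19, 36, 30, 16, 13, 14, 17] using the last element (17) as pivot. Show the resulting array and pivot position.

Lomuto partition with pivot = 17:

Initial array: [28, 15, 19, 36, 30, 16, 13, 14, 17]

arr[0]=28 > 17: no swap
arr[1]=15 <= 17: swap with position 0, array becomes [15, 28, 19, 36, 30, 16, 13, 14, 17]
arr[2]=19 > 17: no swap
arr[3]=36 > 17: no swap
arr[4]=30 > 17: no swap
arr[5]=16 <= 17: swap with position 1, array becomes [15, 16, 19, 36, 30, 28, 13, 14, 17]
arr[6]=13 <= 17: swap with position 2, array becomes [15, 16, 13, 36, 30, 28, 19, 14, 17]
arr[7]=14 <= 17: swap with position 3, array becomes [15, 16, 13, 14, 30, 28, 19, 36, 17]

Place pivot at position 4: [15, 16, 13, 14, 17, 28, 19, 36, 30]
Pivot position: 4

After partitioning with pivot 17, the array becomes [15, 16, 13, 14, 17, 28, 19, 36, 30]. The pivot is placed at index 4. All elements to the left of the pivot are <= 17, and all elements to the right are > 17.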